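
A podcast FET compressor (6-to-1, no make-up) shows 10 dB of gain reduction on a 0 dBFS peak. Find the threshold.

Gain reduction = 0 − (-10) = 10 dB; output overshoot = GR / (R − 1) = 10 / 5 = 2 dB.
Threshold = output − output overshoot = -10 − 2 = -12 dBFS.

-12 dBFS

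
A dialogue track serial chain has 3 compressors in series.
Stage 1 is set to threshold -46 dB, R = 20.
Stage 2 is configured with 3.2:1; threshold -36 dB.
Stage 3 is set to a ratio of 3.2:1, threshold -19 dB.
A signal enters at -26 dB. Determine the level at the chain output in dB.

Stage 1: 20 dB above -46 dB, reduced 20:1 to 1 dB above → -45 dB.
Stage 2: -45 dB is at or below the -36 dB threshold — no compression; output -45 dB.
Stage 3: below threshold (-45 ≤ -19); passes unchanged; output -45 dB.

-45 dB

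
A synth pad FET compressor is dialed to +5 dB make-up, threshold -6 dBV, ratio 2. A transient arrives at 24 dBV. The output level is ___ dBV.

14 dBV

Overshoot: 24 − (-6) = 30 dB.
The 30 dB excess becomes 15 dB after 2:1 reduction.
So the level is -6 + 15 = 9 dBV; make-up adds 5 dB, giving 14 dBV.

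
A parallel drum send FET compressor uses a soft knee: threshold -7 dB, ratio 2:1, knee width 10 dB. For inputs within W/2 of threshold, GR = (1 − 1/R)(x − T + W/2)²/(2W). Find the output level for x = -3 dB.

x − T + W/2 = -3 − (-7) + 5 = 9.
GR = (1 − 1/2) × 9² / 20 = 0.5 × 81 / 20 = 2.025 dB.
Output = -3 − 2.025 = -5.025 dB.

-5.025 dB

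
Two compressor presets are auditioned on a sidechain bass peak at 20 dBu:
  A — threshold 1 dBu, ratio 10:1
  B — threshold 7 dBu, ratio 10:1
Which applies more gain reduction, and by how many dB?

A, by 5.4 dB

A: overshoot 19 dB → output overshoot 1.9 dB → GR 17.1 dB.
B: overshoot 13 dB → output overshoot 1.3 dB → GR 11.7 dB.
A applies 5.4 dB more gain reduction.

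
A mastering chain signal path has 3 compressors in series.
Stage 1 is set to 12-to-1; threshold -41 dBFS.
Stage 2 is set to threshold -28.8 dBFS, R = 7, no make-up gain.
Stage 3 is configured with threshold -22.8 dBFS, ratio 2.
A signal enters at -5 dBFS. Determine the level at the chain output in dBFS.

-38 dBFS

Stage 1: -5 dBFS is 36 dB over -41 dBFS; at 12:1 that becomes 3 dB over, giving -38 dBFS.
Stage 2: below threshold (-38 ≤ -28.8); passes unchanged; output -38 dBFS.
Stage 3: below threshold (-38 ≤ -22.8); passes unchanged; output -38 dBFS.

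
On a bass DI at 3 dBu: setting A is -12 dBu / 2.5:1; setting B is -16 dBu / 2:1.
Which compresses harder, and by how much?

A: GR = 15 − 15/2.5 = 9 dB.
B: GR = 19 − 19/2 = 9.5 dB.
B reduces 0.5 dB more.

B, by 0.5 dB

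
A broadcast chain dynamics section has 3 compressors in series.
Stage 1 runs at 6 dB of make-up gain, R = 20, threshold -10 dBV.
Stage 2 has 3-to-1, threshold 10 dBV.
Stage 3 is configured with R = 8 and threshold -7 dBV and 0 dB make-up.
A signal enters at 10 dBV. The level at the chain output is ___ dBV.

-6.5 dBV

Stage 1: 20 dB above -10 dBV, reduced 20:1 to 1 dB above → -9 dBV; +6 dB make-up → -3 dBV.
Stage 2: -3 dBV is at or below the 10 dBV threshold — no compression; output -3 dBV.
Stage 3: 4 dB above -7 dBV, reduced 8:1 to 0.5 dB above → -6.5 dBV.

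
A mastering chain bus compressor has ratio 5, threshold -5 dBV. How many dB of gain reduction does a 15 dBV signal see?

The signal is 20 dB above threshold.
A 5:1 ratio leaves 4 dB of that excess.
Gain reduction = 20 − 4 = 16 dB.

16 dB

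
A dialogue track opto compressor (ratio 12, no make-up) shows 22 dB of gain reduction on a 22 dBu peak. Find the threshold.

Input is 24 dB above T (since output overshoot × R = input overshoot: (0 − T)·12 = 22 − T gives T = -2 dBu).
Check: -2 + (22 − (-2))/12 = -2 + 2 = 0 dBu. ✓

-2 dBu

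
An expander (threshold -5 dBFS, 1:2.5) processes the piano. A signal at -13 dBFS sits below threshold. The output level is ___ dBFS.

Below threshold, a 1:2.5 expander applies gain = (2.5−1)×(T − x) of attenuation.
(2.5−1) × 8 = 12 dB, so output = -13 − 12 = -25 dBFS.

-25 dBFS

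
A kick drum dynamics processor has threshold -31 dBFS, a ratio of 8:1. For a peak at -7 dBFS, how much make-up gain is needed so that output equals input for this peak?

21 dB

Overshoot 24 dB → 24/8 = 3 dB after compression, so the compressed level is -31 + 3 = -28 dBFS.
Make-up = target − compressed = -7 − (-28) = 21 dB.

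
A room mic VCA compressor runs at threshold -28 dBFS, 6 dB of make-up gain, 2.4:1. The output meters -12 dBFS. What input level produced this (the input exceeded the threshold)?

-4 dBFS

Before make-up, the level was -12 − 6 = -18 dBFS.
That's 10 dB above the -28 dBFS threshold.
Input overshoot = R × output overshoot = 24 dB → input = -28 + 24 = -4 dBFS.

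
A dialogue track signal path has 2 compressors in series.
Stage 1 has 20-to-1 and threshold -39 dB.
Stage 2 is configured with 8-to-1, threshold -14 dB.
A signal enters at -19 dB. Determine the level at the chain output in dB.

-38 dB

Stage 1: -19 dB is 20 dB over -39 dB; at 20:1 that becomes 1 dB over, giving -38 dB.
Stage 2: -38 dB ≤ -14 dB, so stage 2 doesn't engage; output -38 dB.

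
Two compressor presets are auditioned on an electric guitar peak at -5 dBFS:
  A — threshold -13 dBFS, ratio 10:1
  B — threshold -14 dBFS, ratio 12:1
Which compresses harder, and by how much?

A: overshoot 8 dB → output overshoot 0.8 dB → GR 7.2 dB.
B: overshoot 9 dB → output overshoot 0.75 dB → GR 8.25 dB.
B applies 1.05 dB more gain reduction.

B, by 1.05 dB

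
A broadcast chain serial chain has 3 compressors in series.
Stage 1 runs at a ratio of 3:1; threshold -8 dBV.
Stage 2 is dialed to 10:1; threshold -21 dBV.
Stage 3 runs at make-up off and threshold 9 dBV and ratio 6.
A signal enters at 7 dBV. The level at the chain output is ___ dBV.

Stage 1: 7 dBV is 15 dB over -8 dBV; at 3:1 that becomes 5 dB over, giving -3 dBV.
Stage 2: -3 dBV is 18 dB over -21 dBV; at 10:1 that becomes 1.8 dB over, giving -19.2 dBV.
Stage 3: -19.2 dBV ≤ 9 dBV, so stage 3 doesn't engage; output -19.2 dBV.

-19.2 dBV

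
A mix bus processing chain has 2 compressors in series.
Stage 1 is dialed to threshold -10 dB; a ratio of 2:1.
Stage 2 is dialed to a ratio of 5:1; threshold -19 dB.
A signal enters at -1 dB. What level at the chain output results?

-16.3 dB

Stage 1: -1 dB is 9 dB over -10 dB; at 2:1 that becomes 4.5 dB over, giving -5.5 dB.
Stage 2: -5.5 dB is 13.5 dB over -19 dB; at 5:1 that becomes 2.7 dB over, giving -16.3 dB.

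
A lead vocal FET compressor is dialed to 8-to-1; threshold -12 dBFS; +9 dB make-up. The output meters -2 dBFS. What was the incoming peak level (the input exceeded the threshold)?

-4 dBFS

Stripping the +9 dB make-up gives -11 dBFS at the gain stage.
The compressed level sits -11 − (-12) = 1 dB over threshold.
Input overshoot = R × output overshoot = 8 dB → input = -12 + 8 = -4 dBFS.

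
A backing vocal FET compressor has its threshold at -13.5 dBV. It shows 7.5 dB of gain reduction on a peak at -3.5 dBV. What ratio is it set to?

Input overshoot = -3.5 − (-13.5) = 10 dB.
Output overshoot = 10 − 7.5 = 2.5 dB.
Ratio = input overshoot / output overshoot = 10 / 2.5 = 4.

4:1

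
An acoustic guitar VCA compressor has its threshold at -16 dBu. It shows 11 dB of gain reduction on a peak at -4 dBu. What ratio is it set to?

12:1

Input overshoot = -4 − (-16) = 12 dB.
Output overshoot = 12 − 11 = 1 dB.
Ratio = input overshoot / output overshoot = 12 / 1 = 12.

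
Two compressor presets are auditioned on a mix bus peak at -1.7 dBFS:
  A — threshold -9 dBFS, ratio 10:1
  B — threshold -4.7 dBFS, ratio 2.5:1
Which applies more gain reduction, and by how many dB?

A, by 4.77 dB

A: 7.3 dB over, compressed to 0.73 dB over, so 6.57 dB of GR.
B: 3 dB over, compressed to 1.2 dB over, so 1.8 dB of GR.
A applies 4.77 dB more gain reduction.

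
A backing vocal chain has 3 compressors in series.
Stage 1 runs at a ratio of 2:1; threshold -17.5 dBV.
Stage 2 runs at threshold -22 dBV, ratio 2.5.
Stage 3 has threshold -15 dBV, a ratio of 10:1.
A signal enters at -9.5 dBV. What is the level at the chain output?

Stage 1: overshoot 8 dB → 8/2 = 4 dB → -13.5 dBV.
Stage 2: -13.5 dBV is 8.5 dB over -22 dBV; at 2.5:1 that becomes 3.4 dB over, giving -18.6 dBV.
Stage 3: -18.6 dBV ≤ -15 dBV, so stage 3 doesn't engage; output -18.6 dBV.

-18.6 dBV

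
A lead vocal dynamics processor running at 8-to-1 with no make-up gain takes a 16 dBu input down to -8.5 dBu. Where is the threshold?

Gain reduction = 16 − (-8.5) = 24.5 dB; output overshoot = GR / (R − 1) = 24.5 / 7 = 3.5 dB.
Threshold = output − output overshoot = -8.5 − 3.5 = -12 dBu.

-12 dBu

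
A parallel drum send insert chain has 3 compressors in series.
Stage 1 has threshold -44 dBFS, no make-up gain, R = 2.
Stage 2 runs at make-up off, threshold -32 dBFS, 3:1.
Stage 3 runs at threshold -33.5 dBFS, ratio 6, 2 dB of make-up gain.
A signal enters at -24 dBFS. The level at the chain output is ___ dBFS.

-32 dBFS

Stage 1: 20 dB above -44 dBFS, reduced 2:1 to 10 dB above → -34 dBFS.
Stage 2: below threshold (-34 ≤ -32); passes unchanged; output -34 dBFS.
Stage 3: -34 dBFS is at or below the -33.5 dBFS threshold — no compression; make-up brings it to -32 dBFS.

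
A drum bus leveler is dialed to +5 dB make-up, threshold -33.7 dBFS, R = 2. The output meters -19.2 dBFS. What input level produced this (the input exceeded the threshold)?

Remove make-up: -19.2 − 5 = -24.2 dBFS.
Post-compression overshoot = -24.2 − (-33.7) = 9.5 dB.
Before 2:1 compression the overshoot was 9.5 × 2 = 19 dB, so input = -33.7 + 19 = -14.7 dBFS.

-14.7 dBFS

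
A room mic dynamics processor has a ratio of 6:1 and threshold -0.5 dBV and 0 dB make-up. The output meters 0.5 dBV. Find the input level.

The compressed level sits 0.5 − (-0.5) = 1 dB over threshold.
Undo the ratio: input overshoot = 1 × 6 = 6 dB, giving input = 5.5 dBV.

5.5 dBV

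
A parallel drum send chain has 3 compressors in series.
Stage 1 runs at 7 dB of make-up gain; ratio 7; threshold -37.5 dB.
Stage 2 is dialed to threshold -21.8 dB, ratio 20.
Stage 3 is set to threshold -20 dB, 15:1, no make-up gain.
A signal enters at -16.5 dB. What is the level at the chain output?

Stage 1: overshoot 21 dB → 21/7 = 3 dB → -34.5 dB; +7 dB make-up → -27.5 dB.
Stage 2: below threshold (-27.5 ≤ -21.8); passes unchanged; output -27.5 dB.
Stage 3: -27.5 dB ≤ -20 dB, so stage 3 doesn't engage; output -27.5 dB.

-27.5 dB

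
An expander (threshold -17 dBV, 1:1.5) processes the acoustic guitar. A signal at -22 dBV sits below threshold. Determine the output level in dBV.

Below threshold, a 1:1.5 expander applies gain = (1.5−1)×(T − x) of attenuation.
(1.5−1) × 5 = 2.5 dB, so output = -22 − 2.5 = -24.5 dBV.

-24.5 dBV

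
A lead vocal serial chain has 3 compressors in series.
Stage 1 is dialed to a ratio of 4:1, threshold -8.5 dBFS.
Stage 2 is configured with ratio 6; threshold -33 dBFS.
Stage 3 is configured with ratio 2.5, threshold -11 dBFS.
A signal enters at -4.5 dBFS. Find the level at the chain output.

-28.75 dBFS

Stage 1: 4 dB above -8.5 dBFS, reduced 4:1 to 1 dB above → -7.5 dBFS.
Stage 2: overshoot 25.5 dB → 25.5/6 = 4.25 dB → -28.75 dBFS.
Stage 3: -28.75 dBFS is at or below the -11 dBFS threshold — no compression; output -28.75 dBFS.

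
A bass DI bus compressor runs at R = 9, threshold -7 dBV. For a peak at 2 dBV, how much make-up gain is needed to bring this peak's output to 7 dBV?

The peak compresses to -7 + 9/9 = -6 dBV.
To reach 7 dBV requires 7 − (-6) = 13 dB of make-up.

13 dB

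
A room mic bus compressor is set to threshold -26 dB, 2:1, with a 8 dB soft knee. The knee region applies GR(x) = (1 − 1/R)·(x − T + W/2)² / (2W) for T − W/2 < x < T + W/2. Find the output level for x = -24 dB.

x − T + W/2 = -24 − (-26) + 4 = 6.
GR = (1 − 1/2) × 6² / 16 = 0.5 × 36 / 16 = 1.125 dB.
Output = -24 − 1.125 = -25.125 dB.

-25.125 dB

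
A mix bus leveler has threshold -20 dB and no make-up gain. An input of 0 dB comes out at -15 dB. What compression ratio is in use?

Input overshoot = 0 − (-20) = 20 dB; output overshoot = -15 − (-20) = 5 dB.
Ratio = 20 / 5 = 4.

4:1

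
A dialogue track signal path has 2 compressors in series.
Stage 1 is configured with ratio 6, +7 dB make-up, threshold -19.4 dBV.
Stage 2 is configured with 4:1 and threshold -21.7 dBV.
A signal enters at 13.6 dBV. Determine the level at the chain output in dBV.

-18 dBV

Stage 1: 33 dB above -19.4 dBV, reduced 6:1 to 5.5 dB above → -13.9 dBV; +7 dB make-up → -6.9 dBV.
Stage 2: overshoot 14.8 dB → 14.8/4 = 3.7 dB → -18 dBV.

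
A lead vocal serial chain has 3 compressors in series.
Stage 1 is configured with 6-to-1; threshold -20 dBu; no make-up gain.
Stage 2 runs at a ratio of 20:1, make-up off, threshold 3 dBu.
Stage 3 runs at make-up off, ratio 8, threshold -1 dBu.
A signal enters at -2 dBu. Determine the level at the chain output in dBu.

Stage 1: 18 dB above -20 dBu, reduced 6:1 to 3 dB above → -17 dBu.
Stage 2: -17 dBu is at or below the 3 dBu threshold — no compression; output -17 dBu.
Stage 3: -17 dBu ≤ -1 dBu, so stage 3 doesn't engage; output -17 dBu.

-17 dBu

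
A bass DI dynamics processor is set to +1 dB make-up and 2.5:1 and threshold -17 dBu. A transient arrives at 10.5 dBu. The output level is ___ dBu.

Overshoot: 10.5 − (-17) = 27.5 dB.
At 2.5:1 the overshoot is divided by 2.5, leaving 11 dB above threshold.
Output = -17 + 11 = -6 dBu; make-up adds 1 dB, giving -5 dBu.

-5 dBu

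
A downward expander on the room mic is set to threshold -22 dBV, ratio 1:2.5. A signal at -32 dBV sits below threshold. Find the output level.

The input is 10 dB below the -22 dBV threshold.
A 1:2.5 expander multiplies undershoot by 2.5: 10 × 2.5 = 25 dB below threshold.
Output = -22 − 25 = -47 dBV.

-47 dBV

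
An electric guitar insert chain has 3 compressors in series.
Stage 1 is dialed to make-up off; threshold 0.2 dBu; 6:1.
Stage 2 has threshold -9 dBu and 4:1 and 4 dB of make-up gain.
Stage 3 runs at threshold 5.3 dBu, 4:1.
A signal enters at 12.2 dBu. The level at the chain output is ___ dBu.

Stage 1: 12.2 dBu is 12 dB over 0.2 dBu; at 6:1 that becomes 2 dB over, giving 2.2 dBu.
Stage 2: 11.2 dB above -9 dBu, reduced 4:1 to 2.8 dB above → -6.2 dBu; +4 dB make-up → -2.2 dBu.
Stage 3: -2.2 dBu is at or below the 5.3 dBu threshold — no compression; output -2.2 dBu.

-2.2 dBu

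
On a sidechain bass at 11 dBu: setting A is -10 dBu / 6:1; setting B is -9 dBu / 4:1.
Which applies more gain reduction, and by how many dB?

A, by 2.5 dB

A: GR = 21 − 21/6 = 17.5 dB.
B: GR = 20 − 20/4 = 15 dB.
A reduces 2.5 dB more.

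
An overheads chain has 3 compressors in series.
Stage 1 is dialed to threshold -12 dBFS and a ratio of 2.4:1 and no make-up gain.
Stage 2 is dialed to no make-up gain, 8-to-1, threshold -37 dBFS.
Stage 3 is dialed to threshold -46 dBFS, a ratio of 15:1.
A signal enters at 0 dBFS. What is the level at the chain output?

-45.15 dBFS

Stage 1: overshoot 12 dB → 12/2.4 = 5 dB → -7 dBFS.
Stage 2: 30 dB above -37 dBFS, reduced 8:1 to 3.75 dB above → -33.25 dBFS.
Stage 3: 12.75 dB above -46 dBFS, reduced 15:1 to 0.85 dB above → -45.15 dBFS.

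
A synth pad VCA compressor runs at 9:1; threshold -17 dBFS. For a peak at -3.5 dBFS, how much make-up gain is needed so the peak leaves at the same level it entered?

12 dB

The peak compresses to -17 + 13.5/9 = -15.5 dBFS.
To reach -3.5 dBFS requires -3.5 − (-15.5) = 12 dB of make-up.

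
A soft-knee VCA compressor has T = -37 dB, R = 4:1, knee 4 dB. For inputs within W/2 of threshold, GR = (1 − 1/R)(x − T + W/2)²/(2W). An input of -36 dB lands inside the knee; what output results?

x − T + W/2 = -36 − (-37) + 2 = 3.
GR = (1 − 1/4) × 3² / 8 = 0.75 × 9 / 8 = 0.84375 dB.
Output = -36 − 0.84375 = -36.84375 dB.

-36.84375 dB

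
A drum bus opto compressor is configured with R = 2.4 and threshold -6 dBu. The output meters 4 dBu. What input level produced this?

18 dBu

The compressed level sits 4 − (-6) = 10 dB over threshold.
Input overshoot = R × output overshoot = 24 dB → input = -6 + 24 = 18 dBu.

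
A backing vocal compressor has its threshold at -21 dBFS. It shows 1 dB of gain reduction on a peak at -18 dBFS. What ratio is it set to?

Input overshoot = -18 − (-21) = 3 dB.
Output overshoot = 3 − 1 = 2 dB.
Ratio = input overshoot / output overshoot = 3 / 2 = 1.5.

1.5:1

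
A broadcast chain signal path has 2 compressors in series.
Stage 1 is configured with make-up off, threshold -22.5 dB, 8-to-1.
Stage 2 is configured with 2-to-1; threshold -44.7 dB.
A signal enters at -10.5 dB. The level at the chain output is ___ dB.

Stage 1: overshoot 12 dB → 12/8 = 1.5 dB → -21 dB.
Stage 2: -21 dB is 23.7 dB over -44.7 dB; at 2:1 that becomes 11.85 dB over, giving -32.85 dB.

-32.85 dB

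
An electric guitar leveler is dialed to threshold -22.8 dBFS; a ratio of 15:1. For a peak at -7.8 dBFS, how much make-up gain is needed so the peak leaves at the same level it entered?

The peak compresses to -22.8 + 15/15 = -21.8 dBFS.
To reach -7.8 dBFS requires -7.8 − (-21.8) = 14 dB of make-up.

14 dB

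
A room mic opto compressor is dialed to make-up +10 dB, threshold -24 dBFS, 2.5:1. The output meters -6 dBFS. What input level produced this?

Before make-up, the level was -6 − 10 = -16 dBFS.
The compressed level sits -16 − (-24) = 8 dB over threshold.
Undo the ratio: input overshoot = 8 × 2.5 = 20 dB, giving input = -4 dBFS.

-4 dBFS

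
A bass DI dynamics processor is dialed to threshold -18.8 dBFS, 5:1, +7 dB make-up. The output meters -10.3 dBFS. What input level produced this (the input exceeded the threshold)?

-11.3 dBFS

Remove make-up: -10.3 − 7 = -17.3 dBFS.
That's 1.5 dB above the -18.8 dBFS threshold.
Undo the ratio: input overshoot = 1.5 × 5 = 7.5 dB, giving input = -11.3 dBFS.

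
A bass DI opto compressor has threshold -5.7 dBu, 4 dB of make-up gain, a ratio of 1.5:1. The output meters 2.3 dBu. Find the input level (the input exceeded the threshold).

0.3 dBu

Before make-up, the level was 2.3 − 4 = -1.7 dBu.
Post-compression overshoot = -1.7 − (-5.7) = 4 dB.
Undo the ratio: input overshoot = 4 × 1.5 = 6 dB, giving input = 0.3 dBu.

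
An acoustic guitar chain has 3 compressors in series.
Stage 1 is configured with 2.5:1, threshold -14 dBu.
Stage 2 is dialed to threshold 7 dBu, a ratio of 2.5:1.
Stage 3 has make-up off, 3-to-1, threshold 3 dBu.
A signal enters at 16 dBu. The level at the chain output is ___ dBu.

Stage 1: 16 dBu is 30 dB over -14 dBu; at 2.5:1 that becomes 12 dB over, giving -2 dBu.
Stage 2: below threshold (-2 ≤ 7); passes unchanged; output -2 dBu.
Stage 3: below threshold (-2 ≤ 3); passes unchanged; output -2 dBu.

-2 dBu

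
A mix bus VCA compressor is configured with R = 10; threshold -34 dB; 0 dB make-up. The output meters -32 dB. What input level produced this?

That's 2 dB above the -34 dB threshold.
Input overshoot = R × output overshoot = 20 dB → input = -34 + 20 = -14 dB.

-14 dB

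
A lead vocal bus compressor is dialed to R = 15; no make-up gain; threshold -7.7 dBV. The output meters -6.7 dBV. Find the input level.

The compressed level sits -6.7 − (-7.7) = 1 dB over threshold.
Input overshoot = R × output overshoot = 15 dB → input = -7.7 + 15 = 7.3 dBV.

7.3 dBV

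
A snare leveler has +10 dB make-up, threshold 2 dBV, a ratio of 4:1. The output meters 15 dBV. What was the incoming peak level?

14 dBV

Stripping the +10 dB make-up gives 5 dBV at the gain stage.
The compressed level sits 5 − 2 = 3 dB over threshold.
Undo the ratio: input overshoot = 3 × 4 = 12 dB, giving input = 14 dBV.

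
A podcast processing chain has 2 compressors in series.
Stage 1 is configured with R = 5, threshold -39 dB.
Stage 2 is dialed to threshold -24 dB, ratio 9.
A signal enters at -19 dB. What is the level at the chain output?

Stage 1: overshoot 20 dB → 20/5 = 4 dB → -35 dB.
Stage 2: -35 dB is at or below the -24 dB threshold — no compression; output -35 dB.

-35 dB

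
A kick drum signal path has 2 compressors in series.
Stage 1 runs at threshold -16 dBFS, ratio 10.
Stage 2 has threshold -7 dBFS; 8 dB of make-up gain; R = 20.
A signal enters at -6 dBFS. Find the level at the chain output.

Stage 1: overshoot 10 dB → 10/10 = 1 dB → -15 dBFS.
Stage 2: -15 dBFS ≤ -7 dBFS, so stage 2 doesn't engage; make-up brings it to -7 dBFS.

-7 dBFS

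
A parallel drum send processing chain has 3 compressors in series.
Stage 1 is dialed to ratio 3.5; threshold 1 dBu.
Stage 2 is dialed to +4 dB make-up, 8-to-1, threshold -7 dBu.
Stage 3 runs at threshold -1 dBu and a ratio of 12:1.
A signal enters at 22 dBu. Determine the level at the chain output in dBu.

Stage 1: 22 dBu is 21 dB over 1 dBu; at 3.5:1 that becomes 6 dB over, giving 7 dBu.
Stage 2: overshoot 14 dB → 14/8 = 1.75 dB → -5.25 dBu; +4 dB make-up → -1.25 dBu.
Stage 3: -1.25 dBu ≤ -1 dBu, so stage 3 doesn't engage; output -1.25 dBu.

-1.25 dBu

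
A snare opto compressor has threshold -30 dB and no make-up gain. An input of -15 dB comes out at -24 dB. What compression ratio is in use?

2.5:1

Input overshoot = -15 − (-30) = 15 dB; output overshoot = -24 − (-30) = 6 dB.
Ratio = 15 / 6 = 2.5.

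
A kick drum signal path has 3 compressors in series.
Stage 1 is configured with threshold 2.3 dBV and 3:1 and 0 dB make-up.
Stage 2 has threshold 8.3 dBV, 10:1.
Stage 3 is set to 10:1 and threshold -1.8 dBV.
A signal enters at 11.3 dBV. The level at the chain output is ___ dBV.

Stage 1: 9 dB above 2.3 dBV, reduced 3:1 to 3 dB above → 5.3 dBV.
Stage 2: below threshold (5.3 ≤ 8.3); passes unchanged; output 5.3 dBV.
Stage 3: 5.3 dBV is 7.1 dB over -1.8 dBV; at 10:1 that becomes 0.71 dB over, giving -1.09 dBV.

-1.09 dBV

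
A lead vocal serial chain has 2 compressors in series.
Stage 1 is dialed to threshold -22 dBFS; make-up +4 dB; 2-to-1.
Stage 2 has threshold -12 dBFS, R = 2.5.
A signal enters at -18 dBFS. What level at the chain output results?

-16 dBFS

Stage 1: -18 dBFS is 4 dB over -22 dBFS; at 2:1 that becomes 2 dB over, giving -20 dBFS; +4 dB make-up → -16 dBFS.
Stage 2: below threshold (-16 ≤ -12); passes unchanged; output -16 dBFS.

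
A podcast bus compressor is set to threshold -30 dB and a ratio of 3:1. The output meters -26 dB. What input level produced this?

-18 dB

Post-compression overshoot = -26 − (-30) = 4 dB.
Input overshoot = R × output overshoot = 12 dB → input = -30 + 12 = -18 dB.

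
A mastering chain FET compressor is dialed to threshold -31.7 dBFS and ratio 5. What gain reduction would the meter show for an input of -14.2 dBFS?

14 dB

Overshoot = -14.2 − (-31.7) = 17.5 dB.
A 5:1 ratio leaves 3.5 dB of that excess.
GR = overshoot in − overshoot out = 17.5 − 3.5 = 14 dB.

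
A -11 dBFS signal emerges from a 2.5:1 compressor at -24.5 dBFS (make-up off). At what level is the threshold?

-33.5 dBFS

Let T be the threshold. Output overshoot = (input overshoot)/R, so -24.5 − T = (-11 − T)/2.5.
2.5·(-24.5 − T) = -11 − T → 1.5·T = -61.25 − (-11) = -50.25.
T = -50.25/1.5 = -33.5 dBFS.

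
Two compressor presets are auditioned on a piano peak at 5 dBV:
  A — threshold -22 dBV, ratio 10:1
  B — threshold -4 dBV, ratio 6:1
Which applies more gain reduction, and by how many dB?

A: GR = 27 − 27/10 = 24.3 dB.
B: GR = 9 − 9/6 = 7.5 dB.
A applies 16.8 dB more gain reduction.

A, by 16.8 dB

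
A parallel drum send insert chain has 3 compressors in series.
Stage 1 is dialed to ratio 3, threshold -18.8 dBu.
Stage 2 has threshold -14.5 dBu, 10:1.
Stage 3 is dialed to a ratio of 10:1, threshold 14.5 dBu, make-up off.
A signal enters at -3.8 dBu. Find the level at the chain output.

-14.43 dBu

Stage 1: 15 dB above -18.8 dBu, reduced 3:1 to 5 dB above → -13.8 dBu.
Stage 2: -13.8 dBu is 0.7 dB over -14.5 dBu; at 10:1 that becomes 0.07 dB over, giving -14.43 dBu.
Stage 3: -14.43 dBu ≤ 14.5 dBu, so stage 3 doesn't engage; output -14.43 dBu.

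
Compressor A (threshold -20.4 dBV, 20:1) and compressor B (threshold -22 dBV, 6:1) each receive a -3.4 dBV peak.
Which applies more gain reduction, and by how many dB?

A, by 0.65 dB

A: 17 dB over, compressed to 0.85 dB over, so 16.15 dB of GR.
B: 18.6 dB over, compressed to 3.1 dB over, so 15.5 dB of GR.
A applies 0.65 dB more gain reduction.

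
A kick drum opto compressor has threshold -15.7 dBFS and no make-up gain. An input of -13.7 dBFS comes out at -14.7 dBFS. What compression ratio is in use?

Input overshoot = -13.7 − (-15.7) = 2 dB; output overshoot = -14.7 − (-15.7) = 1 dB.
Ratio = 2 / 1 = 2.

2:1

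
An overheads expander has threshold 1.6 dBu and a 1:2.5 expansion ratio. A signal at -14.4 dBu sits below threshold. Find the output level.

-38.4 dBu

Below threshold, a 1:2.5 expander applies gain = (2.5−1)×(T − x) of attenuation.
(2.5−1) × 16 = 24 dB, so output = -14.4 − 24 = -38.4 dBu.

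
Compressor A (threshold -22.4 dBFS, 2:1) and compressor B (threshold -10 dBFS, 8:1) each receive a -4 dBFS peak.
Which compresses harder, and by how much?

A, by 3.95 dB

A: 18.4 dB over, compressed to 9.2 dB over, so 9.2 dB of GR.
B: 6 dB over, compressed to 0.75 dB over, so 5.25 dB of GR.
A applies 3.95 dB more gain reduction.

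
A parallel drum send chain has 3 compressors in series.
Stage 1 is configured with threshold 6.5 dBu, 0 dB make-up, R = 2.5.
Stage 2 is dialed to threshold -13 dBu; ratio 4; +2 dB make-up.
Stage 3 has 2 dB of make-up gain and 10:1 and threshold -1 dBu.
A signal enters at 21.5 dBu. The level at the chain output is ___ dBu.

-2.625 dBu

Stage 1: 15 dB above 6.5 dBu, reduced 2.5:1 to 6 dB above → 12.5 dBu.
Stage 2: 12.5 dBu is 25.5 dB over -13 dBu; at 4:1 that becomes 6.375 dB over, giving -6.625 dBu; +2 dB make-up → -4.625 dBu.
Stage 3: below threshold (-4.625 ≤ -1); passes unchanged; make-up brings it to -2.625 dBu.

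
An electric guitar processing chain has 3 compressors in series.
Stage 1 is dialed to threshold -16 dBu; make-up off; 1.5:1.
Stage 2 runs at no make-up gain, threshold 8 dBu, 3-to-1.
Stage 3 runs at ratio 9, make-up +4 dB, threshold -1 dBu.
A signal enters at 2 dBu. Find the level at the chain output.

0 dBu

Stage 1: overshoot 18 dB → 18/1.5 = 12 dB → -4 dBu.
Stage 2: -4 dBu is at or below the 8 dBu threshold — no compression; output -4 dBu.
Stage 3: -4 dBu ≤ -1 dBu, so stage 3 doesn't engage; make-up brings it to 0 dBu.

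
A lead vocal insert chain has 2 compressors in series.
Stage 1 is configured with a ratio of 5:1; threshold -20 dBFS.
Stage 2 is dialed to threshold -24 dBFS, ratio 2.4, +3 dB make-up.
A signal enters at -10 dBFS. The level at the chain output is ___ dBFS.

Stage 1: 10 dB above -20 dBFS, reduced 5:1 to 2 dB above → -18 dBFS.
Stage 2: 6 dB above -24 dBFS, reduced 2.4:1 to 2.5 dB above → -21.5 dBFS; +3 dB make-up → -18.5 dBFS.

-18.5 dBFS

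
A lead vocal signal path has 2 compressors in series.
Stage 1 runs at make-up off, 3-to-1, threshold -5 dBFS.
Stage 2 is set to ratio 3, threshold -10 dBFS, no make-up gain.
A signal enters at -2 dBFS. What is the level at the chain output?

-8 dBFS

Stage 1: -2 dBFS is 3 dB over -5 dBFS; at 3:1 that becomes 1 dB over, giving -4 dBFS.
Stage 2: 6 dB above -10 dBFS, reduced 3:1 to 2 dB above → -8 dBFS.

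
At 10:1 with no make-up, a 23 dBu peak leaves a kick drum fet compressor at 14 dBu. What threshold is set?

Input is 10 dB above T (since output overshoot × R = input overshoot: (14 − T)·10 = 23 − T gives T = 13 dBu).
Check: 13 + (23 − 13)/10 = 13 + 1 = 14 dBu. ✓

13 dBu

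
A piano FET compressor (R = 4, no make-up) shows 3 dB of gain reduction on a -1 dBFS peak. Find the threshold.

-5 dBFS

Gain reduction = -1 − (-4) = 3 dB; output overshoot = GR / (R − 1) = 3 / 3 = 1 dB.
Threshold = output − output overshoot = -4 − 1 = -5 dBFS.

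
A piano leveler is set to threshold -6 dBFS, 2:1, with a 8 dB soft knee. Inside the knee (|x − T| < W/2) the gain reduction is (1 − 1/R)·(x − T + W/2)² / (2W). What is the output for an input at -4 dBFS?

x − T + W/2 = -4 − (-6) + 4 = 6.
GR = (1 − 1/2) × 6² / 16 = 0.5 × 36 / 16 = 1.125 dB.
Output = -4 − 1.125 = -5.125 dBFS.

-5.125 dBFS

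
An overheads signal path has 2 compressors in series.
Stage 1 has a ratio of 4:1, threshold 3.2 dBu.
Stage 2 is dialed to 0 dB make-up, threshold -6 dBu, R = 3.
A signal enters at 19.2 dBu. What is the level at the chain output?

-1.6 dBu

Stage 1: overshoot 16 dB → 16/4 = 4 dB → 7.2 dBu.
Stage 2: 7.2 dBu is 13.2 dB over -6 dBu; at 3:1 that becomes 4.4 dB over, giving -1.6 dBu.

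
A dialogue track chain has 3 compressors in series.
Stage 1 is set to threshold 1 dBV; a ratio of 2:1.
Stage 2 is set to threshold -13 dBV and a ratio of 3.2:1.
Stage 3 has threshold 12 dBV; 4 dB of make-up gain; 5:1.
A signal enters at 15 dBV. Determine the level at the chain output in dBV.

-2.4375 dBV

Stage 1: 14 dB above 1 dBV, reduced 2:1 to 7 dB above → 8 dBV.
Stage 2: 21 dB above -13 dBV, reduced 3.2:1 to 6.5625 dB above → -6.4375 dBV.
Stage 3: -6.4375 dBV is at or below the 12 dBV threshold — no compression; make-up brings it to -2.4375 dBV.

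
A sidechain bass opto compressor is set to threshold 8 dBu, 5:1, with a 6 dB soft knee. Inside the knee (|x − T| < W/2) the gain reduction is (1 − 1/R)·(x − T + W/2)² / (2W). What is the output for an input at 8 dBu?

x − T + W/2 = 8 − 8 + 3 = 3.
GR = (1 − 1/5) × 3² / 12 = 0.8 × 9 / 12 = 0.6 dB.
Output = 8 − 0.6 = 7.4 dBu.

7.4 dBu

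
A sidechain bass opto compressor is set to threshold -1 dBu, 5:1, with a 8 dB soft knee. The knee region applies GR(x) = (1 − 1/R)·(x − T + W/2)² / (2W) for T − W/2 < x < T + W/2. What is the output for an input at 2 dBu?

x − T + W/2 = 2 − (-1) + 4 = 7.
GR = (1 − 1/5) × 7² / 16 = 0.8 × 49 / 16 = 2.45 dB.
Output = 2 − 2.45 = -0.45 dBu.

-0.45 dBu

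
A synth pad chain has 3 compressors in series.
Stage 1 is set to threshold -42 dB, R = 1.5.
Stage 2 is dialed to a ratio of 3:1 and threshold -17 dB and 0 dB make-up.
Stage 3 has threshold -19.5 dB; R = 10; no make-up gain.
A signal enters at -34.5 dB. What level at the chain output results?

Stage 1: 7.5 dB above -42 dB, reduced 1.5:1 to 5 dB above → -37 dB.
Stage 2: below threshold (-37 ≤ -17); passes unchanged; output -37 dB.
Stage 3: -37 dB is at or below the -19.5 dB threshold — no compression; output -37 dB.

-37 dB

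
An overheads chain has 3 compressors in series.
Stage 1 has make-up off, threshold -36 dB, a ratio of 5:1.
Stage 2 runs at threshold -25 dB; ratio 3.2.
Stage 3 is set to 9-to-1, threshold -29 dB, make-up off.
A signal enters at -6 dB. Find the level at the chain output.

Stage 1: overshoot 30 dB → 30/5 = 6 dB → -30 dB.
Stage 2: -30 dB is at or below the -25 dB threshold — no compression; output -30 dB.
Stage 3: -30 dB is at or below the -29 dB threshold — no compression; output -30 dB.

-30 dB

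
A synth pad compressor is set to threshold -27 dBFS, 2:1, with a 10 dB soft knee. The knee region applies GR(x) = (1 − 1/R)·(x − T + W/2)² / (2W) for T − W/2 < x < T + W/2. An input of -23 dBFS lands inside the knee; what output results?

x − T + W/2 = -23 − (-27) + 5 = 9.
GR = (1 − 1/2) × 9² / 20 = 0.5 × 81 / 20 = 2.025 dB.
Output = -23 − 2.025 = -25.025 dBFS.

-25.025 dBFS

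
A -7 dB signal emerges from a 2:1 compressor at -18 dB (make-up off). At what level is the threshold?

-29 dB

Gain reduction = -7 − (-18) = 11 dB; output overshoot = GR / (R − 1) = 11 / 1 = 11 dB.
Threshold = output − output overshoot = -18 − 11 = -29 dB.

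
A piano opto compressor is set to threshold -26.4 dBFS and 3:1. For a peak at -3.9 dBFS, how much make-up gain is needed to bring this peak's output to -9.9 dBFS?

Without make-up, output = threshold + overshoot/3 = -26.4 + 7.5 = -18.9 dBFS.
Gap to target: 9 dB.

9 dB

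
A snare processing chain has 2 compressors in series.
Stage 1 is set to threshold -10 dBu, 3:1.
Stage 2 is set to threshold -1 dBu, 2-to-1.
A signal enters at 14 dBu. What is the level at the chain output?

Stage 1: overshoot 24 dB → 24/3 = 8 dB → -2 dBu.
Stage 2: -2 dBu ≤ -1 dBu, so stage 2 doesn't engage; output -2 dBu.

-2 dBu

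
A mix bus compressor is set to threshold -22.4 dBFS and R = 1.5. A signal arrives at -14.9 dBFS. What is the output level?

-17.4 dBFS

-14.9 dBFS sits 7.5 dB over threshold.
At 1.5:1 the overshoot is divided by 1.5, leaving 5 dB above threshold.
So the level is -22.4 + 5 = -17.4 dBFS.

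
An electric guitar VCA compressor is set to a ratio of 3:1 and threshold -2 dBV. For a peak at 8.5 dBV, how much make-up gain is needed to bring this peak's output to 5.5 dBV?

Overshoot 10.5 dB → 10.5/3 = 3.5 dB after compression, so the compressed level is -2 + 3.5 = 1.5 dBV.
Make-up = target − compressed = 5.5 − 1.5 = 4 dB.

4 dB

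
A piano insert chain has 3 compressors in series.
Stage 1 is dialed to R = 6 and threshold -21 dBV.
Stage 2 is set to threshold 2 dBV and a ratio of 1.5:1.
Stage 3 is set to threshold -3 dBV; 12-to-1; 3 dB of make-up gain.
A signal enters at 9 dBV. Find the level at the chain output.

-13 dBV

Stage 1: overshoot 30 dB → 30/6 = 5 dB → -16 dBV.
Stage 2: -16 dBV is at or below the 2 dBV threshold — no compression; output -16 dBV.
Stage 3: -16 dBV is at or below the -3 dBV threshold — no compression; make-up brings it to -13 dBV.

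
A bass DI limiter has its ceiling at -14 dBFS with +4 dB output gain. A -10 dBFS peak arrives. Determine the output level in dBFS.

At ∞:1, everything above -14 dBFS is held at the ceiling.
Output gain then adds 4 dB: -14 + 4 = -10 dBFS.

-10 dBFS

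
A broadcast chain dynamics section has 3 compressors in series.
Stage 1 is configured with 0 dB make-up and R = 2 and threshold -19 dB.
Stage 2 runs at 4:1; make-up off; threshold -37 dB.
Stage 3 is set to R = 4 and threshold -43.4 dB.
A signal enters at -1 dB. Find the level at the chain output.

Stage 1: overshoot 18 dB → 18/2 = 9 dB → -10 dB.
Stage 2: -10 dB is 27 dB over -37 dB; at 4:1 that becomes 6.75 dB over, giving -30.25 dB.
Stage 3: overshoot 13.15 dB → 13.15/4 = 3.2875 dB → -40.1125 dB.

-40.1125 dB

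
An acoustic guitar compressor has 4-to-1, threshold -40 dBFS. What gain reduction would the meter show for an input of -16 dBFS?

18 dB

-16 dBFS exceeds the threshold by 24 dB.
A 4:1 ratio leaves 6 dB of that excess.
Gain reduction = 24 − 6 = 18 dB.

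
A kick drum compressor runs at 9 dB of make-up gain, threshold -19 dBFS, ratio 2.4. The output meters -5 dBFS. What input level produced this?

Before make-up, the level was -5 − 9 = -14 dBFS.
Post-compression overshoot = -14 − (-19) = 5 dB.
Input overshoot = R × output overshoot = 12 dB → input = -19 + 12 = -7 dBFS.

-7 dBFS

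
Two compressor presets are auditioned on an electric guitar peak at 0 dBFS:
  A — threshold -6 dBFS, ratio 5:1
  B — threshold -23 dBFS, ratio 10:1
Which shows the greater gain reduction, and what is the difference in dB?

A: 6 dB over, compressed to 1.2 dB over, so 4.8 dB of GR.
B: 23 dB over, compressed to 2.3 dB over, so 20.7 dB of GR.
Difference: 15.9 dB in favour of B.

B, by 15.9 dB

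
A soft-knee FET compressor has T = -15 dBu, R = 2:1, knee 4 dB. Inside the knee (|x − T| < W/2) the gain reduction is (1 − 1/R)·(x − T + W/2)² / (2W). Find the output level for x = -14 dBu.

-14.5625 dBu

x − T + W/2 = -14 − (-15) + 2 = 3.
GR = (1 − 1/2) × 3² / 8 = 0.5 × 9 / 8 = 0.5625 dB.
Output = -14 − 0.5625 = -14.5625 dBu.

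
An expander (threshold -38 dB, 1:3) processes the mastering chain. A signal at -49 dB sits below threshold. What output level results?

-71 dB

Below threshold, a 1:3 expander applies gain = (3−1)×(T − x) of attenuation.
(3−1) × 11 = 22 dB, so output = -49 − 22 = -71 dB.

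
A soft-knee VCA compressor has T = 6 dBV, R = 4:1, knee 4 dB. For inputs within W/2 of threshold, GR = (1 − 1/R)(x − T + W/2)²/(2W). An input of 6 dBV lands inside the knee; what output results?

5.625 dBV

x − T + W/2 = 6 − 6 + 2 = 2.
GR = (1 − 1/4) × 2² / 8 = 0.75 × 4 / 8 = 0.375 dB.
Output = 6 − 0.375 = 5.625 dBV.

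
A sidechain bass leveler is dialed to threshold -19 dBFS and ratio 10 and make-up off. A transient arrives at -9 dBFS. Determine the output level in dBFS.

-18 dBFS

Overshoot: -9 − (-19) = 10 dB.
The 10 dB excess becomes 1 dB after 10:1 reduction.
So the level is -19 + 1 = -18 dBFS.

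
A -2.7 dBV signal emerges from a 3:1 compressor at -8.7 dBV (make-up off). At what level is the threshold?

Input is 9 dB above T (since output overshoot × R = input overshoot: (-8.7 − T)·3 = -2.7 − T gives T = -11.7 dBV).
Check: -11.7 + (-2.7 − (-11.7))/3 = -11.7 + 3 = -8.7 dBV. ✓

-11.7 dBV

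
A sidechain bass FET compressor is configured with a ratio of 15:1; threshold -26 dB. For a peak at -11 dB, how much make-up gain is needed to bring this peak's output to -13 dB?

Overshoot 15 dB → 15/15 = 1 dB after compression, so the compressed level is -26 + 1 = -25 dB.
Make-up = target − compressed = -13 − (-25) = 12 dB.

12 dB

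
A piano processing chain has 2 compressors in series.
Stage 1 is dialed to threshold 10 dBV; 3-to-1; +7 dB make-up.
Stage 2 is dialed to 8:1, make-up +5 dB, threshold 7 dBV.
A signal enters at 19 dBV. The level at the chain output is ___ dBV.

13.625 dBV

Stage 1: 19 dBV is 9 dB over 10 dBV; at 3:1 that becomes 3 dB over, giving 13 dBV; +7 dB make-up → 20 dBV.
Stage 2: 20 dBV is 13 dB over 7 dBV; at 8:1 that becomes 1.625 dB over, giving 8.625 dBV; +5 dB make-up → 13.625 dBV.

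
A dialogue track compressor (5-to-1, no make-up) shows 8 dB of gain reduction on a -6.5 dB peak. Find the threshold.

-16.5 dB

Let T be the threshold. Output overshoot = (input overshoot)/R, so -14.5 − T = (-6.5 − T)/5.
5·(-14.5 − T) = -6.5 − T → 4·T = -72.5 − (-6.5) = -66.
T = -66/4 = -16.5 dB.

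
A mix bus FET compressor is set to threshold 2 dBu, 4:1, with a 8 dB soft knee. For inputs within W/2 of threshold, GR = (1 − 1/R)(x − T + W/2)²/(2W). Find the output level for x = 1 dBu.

x − T + W/2 = 1 − 2 + 4 = 3.
GR = (1 − 1/4) × 3² / 16 = 0.75 × 9 / 16 = 0.421875 dB.
Output = 1 − 0.421875 = 0.578125 dBu.

0.578125 dBu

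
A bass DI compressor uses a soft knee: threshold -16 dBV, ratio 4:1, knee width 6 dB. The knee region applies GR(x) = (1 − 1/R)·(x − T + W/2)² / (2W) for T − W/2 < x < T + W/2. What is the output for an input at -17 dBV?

x − T + W/2 = -17 − (-16) + 3 = 2.
GR = (1 − 1/4) × 2² / 12 = 0.75 × 4 / 12 = 0.25 dB.
Output = -17 − 0.25 = -17.25 dBV.

-17.25 dBV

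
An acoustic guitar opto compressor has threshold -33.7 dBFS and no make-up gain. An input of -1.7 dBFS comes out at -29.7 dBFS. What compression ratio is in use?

Input overshoot = -1.7 − (-33.7) = 32 dB; output overshoot = -29.7 − (-33.7) = 4 dB.
Ratio = 32 / 4 = 8.

8:1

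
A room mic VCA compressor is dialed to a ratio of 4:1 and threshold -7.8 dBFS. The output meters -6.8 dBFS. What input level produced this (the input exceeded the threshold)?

-3.8 dBFS

Post-compression overshoot = -6.8 − (-7.8) = 1 dB.
Undo the ratio: input overshoot = 1 × 4 = 4 dB, giving input = -3.8 dBFS.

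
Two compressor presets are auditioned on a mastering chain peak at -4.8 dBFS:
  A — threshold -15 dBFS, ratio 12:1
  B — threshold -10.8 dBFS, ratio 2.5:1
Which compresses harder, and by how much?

A, by 5.75 dB

A: 10.2 dB over, compressed to 0.85 dB over, so 9.35 dB of GR.
B: 6 dB over, compressed to 2.4 dB over, so 3.6 dB of GR.
A reduces 5.75 dB more.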